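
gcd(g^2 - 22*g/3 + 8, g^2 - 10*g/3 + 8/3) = g - 4/3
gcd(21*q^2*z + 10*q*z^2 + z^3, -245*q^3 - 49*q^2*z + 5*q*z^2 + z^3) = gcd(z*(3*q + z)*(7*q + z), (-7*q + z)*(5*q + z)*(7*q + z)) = 7*q + z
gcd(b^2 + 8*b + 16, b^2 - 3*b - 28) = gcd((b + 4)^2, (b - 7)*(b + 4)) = b + 4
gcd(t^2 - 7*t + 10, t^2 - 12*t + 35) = t - 5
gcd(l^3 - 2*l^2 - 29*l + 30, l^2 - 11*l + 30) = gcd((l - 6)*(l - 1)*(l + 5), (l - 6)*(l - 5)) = l - 6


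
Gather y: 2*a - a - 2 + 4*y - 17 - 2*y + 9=a + 2*y - 10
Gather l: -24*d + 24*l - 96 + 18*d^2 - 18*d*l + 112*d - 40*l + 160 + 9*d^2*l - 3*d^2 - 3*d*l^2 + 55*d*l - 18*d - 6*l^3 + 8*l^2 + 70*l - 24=15*d^2 + 70*d - 6*l^3 + l^2*(8 - 3*d) + l*(9*d^2 + 37*d + 54) + 40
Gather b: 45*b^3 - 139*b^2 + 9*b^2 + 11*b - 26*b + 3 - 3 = 45*b^3 - 130*b^2 - 15*b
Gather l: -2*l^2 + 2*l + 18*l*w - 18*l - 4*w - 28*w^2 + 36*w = -2*l^2 + l*(18*w - 16) - 28*w^2 + 32*w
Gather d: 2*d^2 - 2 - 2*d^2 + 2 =0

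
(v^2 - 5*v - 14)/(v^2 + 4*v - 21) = (v^2 - 5*v - 14)/(v^2 + 4*v - 21)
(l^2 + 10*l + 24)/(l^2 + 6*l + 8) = (l + 6)/(l + 2)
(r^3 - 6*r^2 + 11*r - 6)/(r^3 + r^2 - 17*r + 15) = (r - 2)/(r + 5)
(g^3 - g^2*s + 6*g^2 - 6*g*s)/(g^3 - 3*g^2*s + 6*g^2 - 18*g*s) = (-g + s)/(-g + 3*s)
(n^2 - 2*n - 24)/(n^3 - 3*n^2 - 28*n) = (n - 6)/(n*(n - 7))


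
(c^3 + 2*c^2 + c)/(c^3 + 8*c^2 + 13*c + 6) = c/(c + 6)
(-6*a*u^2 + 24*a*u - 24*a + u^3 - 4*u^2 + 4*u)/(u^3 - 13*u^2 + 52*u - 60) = (-6*a*u + 12*a + u^2 - 2*u)/(u^2 - 11*u + 30)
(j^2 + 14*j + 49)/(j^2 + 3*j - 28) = (j + 7)/(j - 4)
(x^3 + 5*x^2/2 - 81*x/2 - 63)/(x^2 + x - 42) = x + 3/2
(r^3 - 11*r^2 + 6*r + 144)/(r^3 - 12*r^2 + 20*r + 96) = (r + 3)/(r + 2)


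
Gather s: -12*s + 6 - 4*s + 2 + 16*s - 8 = 0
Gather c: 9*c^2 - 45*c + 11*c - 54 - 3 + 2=9*c^2 - 34*c - 55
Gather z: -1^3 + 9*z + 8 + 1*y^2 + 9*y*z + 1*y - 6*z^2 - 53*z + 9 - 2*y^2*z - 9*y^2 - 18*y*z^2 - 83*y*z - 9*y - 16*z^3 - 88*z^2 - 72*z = -8*y^2 - 8*y - 16*z^3 + z^2*(-18*y - 94) + z*(-2*y^2 - 74*y - 116) + 16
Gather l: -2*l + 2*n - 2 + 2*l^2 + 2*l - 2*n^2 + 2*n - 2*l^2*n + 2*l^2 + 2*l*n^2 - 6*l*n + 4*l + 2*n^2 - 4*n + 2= l^2*(4 - 2*n) + l*(2*n^2 - 6*n + 4)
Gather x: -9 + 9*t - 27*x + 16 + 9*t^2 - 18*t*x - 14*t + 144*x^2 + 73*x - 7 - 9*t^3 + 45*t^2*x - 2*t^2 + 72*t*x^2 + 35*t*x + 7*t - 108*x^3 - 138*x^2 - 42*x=-9*t^3 + 7*t^2 + 2*t - 108*x^3 + x^2*(72*t + 6) + x*(45*t^2 + 17*t + 4)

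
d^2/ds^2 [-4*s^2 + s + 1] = -8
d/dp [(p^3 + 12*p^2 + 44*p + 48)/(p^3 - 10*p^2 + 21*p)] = 2*(-11*p^4 - 23*p^3 + 274*p^2 + 480*p - 504)/(p^2*(p^4 - 20*p^3 + 142*p^2 - 420*p + 441))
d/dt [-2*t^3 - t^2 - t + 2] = -6*t^2 - 2*t - 1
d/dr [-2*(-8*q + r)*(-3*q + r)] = 22*q - 4*r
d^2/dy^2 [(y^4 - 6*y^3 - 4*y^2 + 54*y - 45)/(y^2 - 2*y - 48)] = 2*(y^6 - 6*y^5 - 132*y^4 + 502*y^3 + 11385*y^2 - 33426*y - 16740)/(y^6 - 6*y^5 - 132*y^4 + 568*y^3 + 6336*y^2 - 13824*y - 110592)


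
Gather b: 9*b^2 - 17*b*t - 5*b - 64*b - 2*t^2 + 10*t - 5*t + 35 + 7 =9*b^2 + b*(-17*t - 69) - 2*t^2 + 5*t + 42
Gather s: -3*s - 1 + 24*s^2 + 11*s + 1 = 24*s^2 + 8*s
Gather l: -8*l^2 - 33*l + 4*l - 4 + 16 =-8*l^2 - 29*l + 12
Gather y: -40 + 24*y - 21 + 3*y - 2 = 27*y - 63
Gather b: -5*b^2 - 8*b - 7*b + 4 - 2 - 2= -5*b^2 - 15*b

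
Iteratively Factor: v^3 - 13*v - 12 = (v + 1)*(v^2 - v - 12) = (v + 1)*(v + 3)*(v - 4)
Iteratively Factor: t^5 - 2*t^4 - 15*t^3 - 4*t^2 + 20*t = (t + 2)*(t^4 - 4*t^3 - 7*t^2 + 10*t) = t*(t + 2)*(t^3 - 4*t^2 - 7*t + 10) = t*(t + 2)^2*(t^2 - 6*t + 5) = t*(t - 5)*(t + 2)^2*(t - 1)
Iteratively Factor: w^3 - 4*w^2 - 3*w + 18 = (w - 3)*(w^2 - w - 6) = (w - 3)^2*(w + 2)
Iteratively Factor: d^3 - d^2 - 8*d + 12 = (d - 2)*(d^2 + d - 6) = (d - 2)*(d + 3)*(d - 2)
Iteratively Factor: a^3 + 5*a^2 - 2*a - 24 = (a + 4)*(a^2 + a - 6) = (a - 2)*(a + 4)*(a + 3)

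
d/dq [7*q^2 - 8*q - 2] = 14*q - 8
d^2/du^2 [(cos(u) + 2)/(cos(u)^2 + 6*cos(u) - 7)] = (-9*(1 - cos(2*u))^2*cos(u)/4 - (1 - cos(2*u))^2/2 - 151*cos(u)/2 - 81*cos(2*u) - 21*cos(3*u) + cos(5*u)/2 + 177)/((cos(u) - 1)^3*(cos(u) + 7)^3)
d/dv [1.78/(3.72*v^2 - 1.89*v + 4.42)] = (3.3642 - 13.2432*v)/(3.72*v^2 - 1.89*v + 4.42)^2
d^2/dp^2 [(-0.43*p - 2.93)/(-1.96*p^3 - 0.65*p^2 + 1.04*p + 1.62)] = (9.911328*p^5 + 138.357576*p^4 + 61.841494*p^3 - 12.02349*p^2 + 46.652676*p + 11.059828)/(7.529536*p^9 + 7.49112*p^8 - 9.501492*p^7 - 26.345311*p^6 - 7.341672*p^5 + 19.869018*p^4 + 20.877328*p^3 - 0.138996*p^2 - 8.188128*p - 4.251528)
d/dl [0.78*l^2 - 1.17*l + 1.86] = 1.56*l - 1.17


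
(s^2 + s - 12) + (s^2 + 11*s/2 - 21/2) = 2*s^2 + 13*s/2 - 45/2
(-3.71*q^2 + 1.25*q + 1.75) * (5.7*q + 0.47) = -21.147*q^3 + 5.3813*q^2 + 10.5625*q + 0.8225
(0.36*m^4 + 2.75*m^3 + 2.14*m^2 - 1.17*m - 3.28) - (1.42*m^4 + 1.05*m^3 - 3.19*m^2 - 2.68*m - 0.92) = -1.06*m^4 + 1.7*m^3 + 5.33*m^2 + 1.51*m - 2.36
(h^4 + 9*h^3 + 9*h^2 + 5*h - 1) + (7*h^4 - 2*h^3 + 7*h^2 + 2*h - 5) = 8*h^4 + 7*h^3 + 16*h^2 + 7*h - 6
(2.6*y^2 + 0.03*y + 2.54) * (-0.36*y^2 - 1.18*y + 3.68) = -0.936*y^4 - 3.0788*y^3 + 8.6182*y^2 - 2.8868*y + 9.3472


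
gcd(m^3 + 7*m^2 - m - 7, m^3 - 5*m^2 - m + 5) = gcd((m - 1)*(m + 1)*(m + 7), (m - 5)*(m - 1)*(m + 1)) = m^2 - 1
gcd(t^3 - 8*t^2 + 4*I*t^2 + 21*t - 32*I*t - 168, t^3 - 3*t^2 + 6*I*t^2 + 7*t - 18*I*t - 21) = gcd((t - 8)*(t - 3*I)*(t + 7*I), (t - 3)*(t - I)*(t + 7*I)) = t + 7*I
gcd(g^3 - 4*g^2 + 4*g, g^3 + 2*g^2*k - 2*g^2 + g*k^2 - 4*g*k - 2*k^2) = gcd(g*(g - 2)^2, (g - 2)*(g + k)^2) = g - 2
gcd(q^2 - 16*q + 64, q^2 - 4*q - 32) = q - 8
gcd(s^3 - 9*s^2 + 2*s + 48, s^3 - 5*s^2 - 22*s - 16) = s^2 - 6*s - 16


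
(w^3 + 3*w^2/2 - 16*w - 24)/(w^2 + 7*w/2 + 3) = (w^2 - 16)/(w + 2)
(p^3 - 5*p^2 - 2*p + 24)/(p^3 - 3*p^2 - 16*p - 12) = (p^2 - 7*p + 12)/(p^2 - 5*p - 6)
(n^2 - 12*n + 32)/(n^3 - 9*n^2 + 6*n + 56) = (n - 8)/(n^2 - 5*n - 14)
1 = 1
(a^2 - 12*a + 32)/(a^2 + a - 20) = (a - 8)/(a + 5)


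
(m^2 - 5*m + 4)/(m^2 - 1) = (m - 4)/(m + 1)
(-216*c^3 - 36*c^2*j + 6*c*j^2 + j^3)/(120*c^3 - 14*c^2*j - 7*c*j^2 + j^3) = (-36*c^2 - 12*c*j - j^2)/(20*c^2 + c*j - j^2)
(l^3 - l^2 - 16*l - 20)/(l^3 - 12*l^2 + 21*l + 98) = (l^2 - 3*l - 10)/(l^2 - 14*l + 49)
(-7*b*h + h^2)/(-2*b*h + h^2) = (7*b - h)/(2*b - h)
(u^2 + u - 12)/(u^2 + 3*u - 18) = (u + 4)/(u + 6)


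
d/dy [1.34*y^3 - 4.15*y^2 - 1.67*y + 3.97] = 4.02*y^2 - 8.3*y - 1.67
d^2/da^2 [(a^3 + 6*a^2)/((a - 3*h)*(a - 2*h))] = 2*h*(19*a^3*h + 30*a^3 - 90*a^2*h^2 - 108*a^2*h + 108*a*h^3 + 216*h^3)/(a^6 - 15*a^5*h + 93*a^4*h^2 - 305*a^3*h^3 + 558*a^2*h^4 - 540*a*h^5 + 216*h^6)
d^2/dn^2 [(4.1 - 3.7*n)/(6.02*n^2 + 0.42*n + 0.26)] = (-(3.7*n - 4.1)*(12.04*n + 0.42)*(24.08*n + 0.84) + (133.644*n - 46.256)*(6.02*n^2 + 0.42*n + 0.26))/(6.02*n^2 + 0.42*n + 0.26)^3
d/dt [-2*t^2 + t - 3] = 1 - 4*t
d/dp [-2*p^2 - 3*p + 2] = -4*p - 3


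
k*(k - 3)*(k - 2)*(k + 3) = k^4 - 2*k^3 - 9*k^2 + 18*k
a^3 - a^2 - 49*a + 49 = (a - 7)*(a - 1)*(a + 7)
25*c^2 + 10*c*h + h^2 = (5*c + h)^2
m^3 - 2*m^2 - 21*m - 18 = (m - 6)*(m + 1)*(m + 3)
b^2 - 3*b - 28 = (b - 7)*(b + 4)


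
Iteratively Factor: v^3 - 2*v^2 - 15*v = (v)*(v^2 - 2*v - 15) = v*(v + 3)*(v - 5)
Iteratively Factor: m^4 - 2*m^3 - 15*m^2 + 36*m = (m + 4)*(m^3 - 6*m^2 + 9*m) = (m - 3)*(m + 4)*(m^2 - 3*m) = (m - 3)^2*(m + 4)*(m)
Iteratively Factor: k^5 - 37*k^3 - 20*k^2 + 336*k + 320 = (k + 4)*(k^4 - 4*k^3 - 21*k^2 + 64*k + 80) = (k + 4)^2*(k^3 - 8*k^2 + 11*k + 20) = (k + 1)*(k + 4)^2*(k^2 - 9*k + 20) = (k - 5)*(k + 1)*(k + 4)^2*(k - 4)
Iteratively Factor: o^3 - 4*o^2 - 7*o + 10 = (o - 5)*(o^2 + o - 2) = (o - 5)*(o - 1)*(o + 2)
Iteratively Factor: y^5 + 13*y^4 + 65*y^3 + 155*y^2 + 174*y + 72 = (y + 4)*(y^4 + 9*y^3 + 29*y^2 + 39*y + 18) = (y + 3)*(y + 4)*(y^3 + 6*y^2 + 11*y + 6) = (y + 2)*(y + 3)*(y + 4)*(y^2 + 4*y + 3) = (y + 2)*(y + 3)^2*(y + 4)*(y + 1)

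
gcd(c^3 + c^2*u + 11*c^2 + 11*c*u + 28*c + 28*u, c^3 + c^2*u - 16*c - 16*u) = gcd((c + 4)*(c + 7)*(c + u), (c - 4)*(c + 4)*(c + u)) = c^2 + c*u + 4*c + 4*u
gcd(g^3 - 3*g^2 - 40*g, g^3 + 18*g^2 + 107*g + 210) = g + 5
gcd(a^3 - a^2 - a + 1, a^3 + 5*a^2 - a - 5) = a^2 - 1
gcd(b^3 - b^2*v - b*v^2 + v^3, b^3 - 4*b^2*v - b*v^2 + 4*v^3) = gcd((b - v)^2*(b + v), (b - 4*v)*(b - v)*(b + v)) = -b^2 + v^2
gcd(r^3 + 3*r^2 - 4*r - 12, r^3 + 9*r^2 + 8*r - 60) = r - 2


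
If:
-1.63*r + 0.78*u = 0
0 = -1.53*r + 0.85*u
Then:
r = 0.00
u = 0.00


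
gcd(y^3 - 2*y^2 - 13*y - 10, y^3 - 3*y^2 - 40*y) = 1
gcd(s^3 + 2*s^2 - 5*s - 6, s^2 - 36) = 1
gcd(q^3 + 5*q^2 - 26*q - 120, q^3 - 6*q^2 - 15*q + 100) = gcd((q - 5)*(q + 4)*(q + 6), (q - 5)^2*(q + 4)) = q^2 - q - 20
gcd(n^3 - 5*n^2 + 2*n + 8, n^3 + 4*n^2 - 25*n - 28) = n^2 - 3*n - 4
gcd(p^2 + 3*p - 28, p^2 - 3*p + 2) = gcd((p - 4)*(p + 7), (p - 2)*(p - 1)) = 1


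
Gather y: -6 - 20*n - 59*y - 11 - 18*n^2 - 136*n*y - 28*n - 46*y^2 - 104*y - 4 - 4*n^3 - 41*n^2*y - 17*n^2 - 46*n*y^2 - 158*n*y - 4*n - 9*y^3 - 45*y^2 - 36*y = -4*n^3 - 35*n^2 - 52*n - 9*y^3 + y^2*(-46*n - 91) + y*(-41*n^2 - 294*n - 199) - 21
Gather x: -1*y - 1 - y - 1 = -2*y - 2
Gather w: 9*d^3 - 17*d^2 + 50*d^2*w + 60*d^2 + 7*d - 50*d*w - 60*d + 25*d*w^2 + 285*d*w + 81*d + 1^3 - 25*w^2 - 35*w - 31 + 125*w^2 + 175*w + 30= 9*d^3 + 43*d^2 + 28*d + w^2*(25*d + 100) + w*(50*d^2 + 235*d + 140)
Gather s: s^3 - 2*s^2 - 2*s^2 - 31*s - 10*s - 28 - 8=s^3 - 4*s^2 - 41*s - 36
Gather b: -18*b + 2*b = -16*b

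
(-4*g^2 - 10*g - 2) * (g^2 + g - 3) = -4*g^4 - 14*g^3 + 28*g + 6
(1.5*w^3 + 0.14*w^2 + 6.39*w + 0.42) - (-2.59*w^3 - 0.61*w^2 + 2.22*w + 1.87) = 4.09*w^3 + 0.75*w^2 + 4.17*w - 1.45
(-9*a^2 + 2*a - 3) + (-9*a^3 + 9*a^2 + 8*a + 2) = -9*a^3 + 10*a - 1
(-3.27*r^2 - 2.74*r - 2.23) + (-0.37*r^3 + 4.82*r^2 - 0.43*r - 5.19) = -0.37*r^3 + 1.55*r^2 - 3.17*r - 7.42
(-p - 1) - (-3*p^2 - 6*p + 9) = 3*p^2 + 5*p - 10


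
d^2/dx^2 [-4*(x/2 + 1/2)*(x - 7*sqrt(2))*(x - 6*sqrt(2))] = -12*x - 4 + 52*sqrt(2)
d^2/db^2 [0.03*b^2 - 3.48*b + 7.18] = 0.0600000000000000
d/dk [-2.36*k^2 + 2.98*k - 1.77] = 2.98 - 4.72*k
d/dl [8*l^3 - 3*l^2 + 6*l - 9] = 24*l^2 - 6*l + 6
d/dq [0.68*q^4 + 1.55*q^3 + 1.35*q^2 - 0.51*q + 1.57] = 2.72*q^3 + 4.65*q^2 + 2.7*q - 0.51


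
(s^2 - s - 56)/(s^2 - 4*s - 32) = (s + 7)/(s + 4)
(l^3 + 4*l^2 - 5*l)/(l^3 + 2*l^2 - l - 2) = l*(l + 5)/(l^2 + 3*l + 2)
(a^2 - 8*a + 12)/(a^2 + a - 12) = (a^2 - 8*a + 12)/(a^2 + a - 12)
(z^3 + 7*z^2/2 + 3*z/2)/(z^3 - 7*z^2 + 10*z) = (2*z^2 + 7*z + 3)/(2*(z^2 - 7*z + 10))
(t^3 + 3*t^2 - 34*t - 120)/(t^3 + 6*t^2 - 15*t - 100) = (t^2 - 2*t - 24)/(t^2 + t - 20)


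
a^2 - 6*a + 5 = (a - 5)*(a - 1)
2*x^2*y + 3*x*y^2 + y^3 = y*(x + y)*(2*x + y)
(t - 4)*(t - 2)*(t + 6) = t^3 - 28*t + 48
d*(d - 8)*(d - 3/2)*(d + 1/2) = d^4 - 9*d^3 + 29*d^2/4 + 6*d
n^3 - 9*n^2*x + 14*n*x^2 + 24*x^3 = (n - 6*x)*(n - 4*x)*(n + x)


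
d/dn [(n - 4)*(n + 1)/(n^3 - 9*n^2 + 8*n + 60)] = (-n^4 + 6*n^3 - 7*n^2 + 48*n - 148)/(n^6 - 18*n^5 + 97*n^4 - 24*n^3 - 1016*n^2 + 960*n + 3600)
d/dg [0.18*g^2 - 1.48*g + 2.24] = 0.36*g - 1.48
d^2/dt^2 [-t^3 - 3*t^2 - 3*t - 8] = -6*t - 6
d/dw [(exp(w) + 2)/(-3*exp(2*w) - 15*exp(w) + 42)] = ((exp(w) + 2)*(2*exp(w) + 5) - exp(2*w) - 5*exp(w) + 14)*exp(w)/(3*(exp(2*w) + 5*exp(w) - 14)^2)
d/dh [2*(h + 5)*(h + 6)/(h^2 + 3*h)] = 4*(-4*h^2 - 30*h - 45)/(h^2*(h^2 + 6*h + 9))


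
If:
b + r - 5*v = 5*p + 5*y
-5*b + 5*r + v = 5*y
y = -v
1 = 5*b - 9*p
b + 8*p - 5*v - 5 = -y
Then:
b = 13/14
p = 17/42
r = 23/21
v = -5/36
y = 5/36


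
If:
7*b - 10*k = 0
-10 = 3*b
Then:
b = -10/3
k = -7/3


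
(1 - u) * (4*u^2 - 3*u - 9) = -4*u^3 + 7*u^2 + 6*u - 9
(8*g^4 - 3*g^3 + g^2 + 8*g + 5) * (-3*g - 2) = -24*g^5 - 7*g^4 + 3*g^3 - 26*g^2 - 31*g - 10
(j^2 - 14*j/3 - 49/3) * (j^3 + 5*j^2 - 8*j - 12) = j^5 + j^4/3 - 143*j^3/3 - 169*j^2/3 + 560*j/3 + 196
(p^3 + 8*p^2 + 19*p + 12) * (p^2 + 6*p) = p^5 + 14*p^4 + 67*p^3 + 126*p^2 + 72*p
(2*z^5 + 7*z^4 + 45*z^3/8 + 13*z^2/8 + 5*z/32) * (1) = 2*z^5 + 7*z^4 + 45*z^3/8 + 13*z^2/8 + 5*z/32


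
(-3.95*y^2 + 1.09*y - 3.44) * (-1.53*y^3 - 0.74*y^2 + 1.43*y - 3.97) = 6.0435*y^5 + 1.2553*y^4 - 1.1919*y^3 + 19.7858*y^2 - 9.2465*y + 13.6568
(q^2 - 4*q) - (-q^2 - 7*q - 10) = 2*q^2 + 3*q + 10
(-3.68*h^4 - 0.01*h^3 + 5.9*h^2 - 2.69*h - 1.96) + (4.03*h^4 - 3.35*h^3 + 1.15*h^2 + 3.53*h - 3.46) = 0.35*h^4 - 3.36*h^3 + 7.05*h^2 + 0.84*h - 5.42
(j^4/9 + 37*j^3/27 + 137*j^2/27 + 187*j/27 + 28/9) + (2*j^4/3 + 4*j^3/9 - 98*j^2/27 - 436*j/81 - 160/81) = 7*j^4/9 + 49*j^3/27 + 13*j^2/9 + 125*j/81 + 92/81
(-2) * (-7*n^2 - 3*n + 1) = 14*n^2 + 6*n - 2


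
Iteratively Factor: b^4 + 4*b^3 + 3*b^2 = (b)*(b^3 + 4*b^2 + 3*b) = b*(b + 1)*(b^2 + 3*b) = b*(b + 1)*(b + 3)*(b)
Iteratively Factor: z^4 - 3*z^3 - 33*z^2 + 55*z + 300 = (z + 3)*(z^3 - 6*z^2 - 15*z + 100) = (z - 5)*(z + 3)*(z^2 - z - 20) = (z - 5)*(z + 3)*(z + 4)*(z - 5)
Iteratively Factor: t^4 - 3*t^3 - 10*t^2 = (t)*(t^3 - 3*t^2 - 10*t) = t*(t - 5)*(t^2 + 2*t) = t*(t - 5)*(t + 2)*(t)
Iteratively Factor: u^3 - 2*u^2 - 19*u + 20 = (u - 5)*(u^2 + 3*u - 4) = (u - 5)*(u - 1)*(u + 4)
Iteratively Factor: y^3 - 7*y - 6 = (y + 2)*(y^2 - 2*y - 3) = (y + 1)*(y + 2)*(y - 3)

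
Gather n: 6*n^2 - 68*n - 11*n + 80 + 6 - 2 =6*n^2 - 79*n + 84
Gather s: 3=3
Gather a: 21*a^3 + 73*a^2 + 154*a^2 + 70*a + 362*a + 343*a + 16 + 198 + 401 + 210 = 21*a^3 + 227*a^2 + 775*a + 825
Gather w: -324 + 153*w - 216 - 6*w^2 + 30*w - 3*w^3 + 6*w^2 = -3*w^3 + 183*w - 540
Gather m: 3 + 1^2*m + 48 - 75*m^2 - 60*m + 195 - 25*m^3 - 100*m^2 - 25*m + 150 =-25*m^3 - 175*m^2 - 84*m + 396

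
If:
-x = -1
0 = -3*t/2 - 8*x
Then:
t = -16/3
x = 1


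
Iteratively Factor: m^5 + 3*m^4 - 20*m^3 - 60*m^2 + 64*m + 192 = (m + 4)*(m^4 - m^3 - 16*m^2 + 4*m + 48) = (m - 4)*(m + 4)*(m^3 + 3*m^2 - 4*m - 12) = (m - 4)*(m - 2)*(m + 4)*(m^2 + 5*m + 6) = (m - 4)*(m - 2)*(m + 3)*(m + 4)*(m + 2)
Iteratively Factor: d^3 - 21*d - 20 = (d + 4)*(d^2 - 4*d - 5) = (d + 1)*(d + 4)*(d - 5)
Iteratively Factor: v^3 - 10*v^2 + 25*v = (v)*(v^2 - 10*v + 25) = v*(v - 5)*(v - 5)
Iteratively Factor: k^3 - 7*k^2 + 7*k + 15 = (k + 1)*(k^2 - 8*k + 15) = (k - 5)*(k + 1)*(k - 3)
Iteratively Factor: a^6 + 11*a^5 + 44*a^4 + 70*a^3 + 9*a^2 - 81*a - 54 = (a + 2)*(a^5 + 9*a^4 + 26*a^3 + 18*a^2 - 27*a - 27) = (a + 2)*(a + 3)*(a^4 + 6*a^3 + 8*a^2 - 6*a - 9) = (a + 2)*(a + 3)^2*(a^3 + 3*a^2 - a - 3) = (a - 1)*(a + 2)*(a + 3)^2*(a^2 + 4*a + 3) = (a - 1)*(a + 1)*(a + 2)*(a + 3)^2*(a + 3)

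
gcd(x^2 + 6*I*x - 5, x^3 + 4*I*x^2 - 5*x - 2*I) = x + I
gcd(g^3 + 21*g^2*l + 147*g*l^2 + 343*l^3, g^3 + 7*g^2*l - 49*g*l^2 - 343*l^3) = g^2 + 14*g*l + 49*l^2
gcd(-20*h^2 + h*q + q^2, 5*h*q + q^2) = 5*h + q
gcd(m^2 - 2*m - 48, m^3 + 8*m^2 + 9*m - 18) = m + 6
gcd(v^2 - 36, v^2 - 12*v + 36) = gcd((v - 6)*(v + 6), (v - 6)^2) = v - 6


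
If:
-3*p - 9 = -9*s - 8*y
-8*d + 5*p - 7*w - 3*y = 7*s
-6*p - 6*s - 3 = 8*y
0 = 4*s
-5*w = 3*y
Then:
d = -71/96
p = -4/3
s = 0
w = -3/8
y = 5/8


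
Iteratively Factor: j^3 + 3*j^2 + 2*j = (j)*(j^2 + 3*j + 2) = j*(j + 2)*(j + 1)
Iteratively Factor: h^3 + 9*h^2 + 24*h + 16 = (h + 1)*(h^2 + 8*h + 16) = (h + 1)*(h + 4)*(h + 4)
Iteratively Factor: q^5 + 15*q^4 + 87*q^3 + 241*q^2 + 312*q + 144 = (q + 1)*(q^4 + 14*q^3 + 73*q^2 + 168*q + 144) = (q + 1)*(q + 3)*(q^3 + 11*q^2 + 40*q + 48) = (q + 1)*(q + 3)*(q + 4)*(q^2 + 7*q + 12) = (q + 1)*(q + 3)*(q + 4)^2*(q + 3)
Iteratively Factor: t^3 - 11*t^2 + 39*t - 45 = (t - 3)*(t^2 - 8*t + 15) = (t - 5)*(t - 3)*(t - 3)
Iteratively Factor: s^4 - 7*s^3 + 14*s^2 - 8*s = (s)*(s^3 - 7*s^2 + 14*s - 8) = s*(s - 4)*(s^2 - 3*s + 2) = s*(s - 4)*(s - 1)*(s - 2)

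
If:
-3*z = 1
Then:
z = -1/3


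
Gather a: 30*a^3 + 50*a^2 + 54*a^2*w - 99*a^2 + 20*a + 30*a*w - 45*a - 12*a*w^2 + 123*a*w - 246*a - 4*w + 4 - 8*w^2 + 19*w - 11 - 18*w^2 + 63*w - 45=30*a^3 + a^2*(54*w - 49) + a*(-12*w^2 + 153*w - 271) - 26*w^2 + 78*w - 52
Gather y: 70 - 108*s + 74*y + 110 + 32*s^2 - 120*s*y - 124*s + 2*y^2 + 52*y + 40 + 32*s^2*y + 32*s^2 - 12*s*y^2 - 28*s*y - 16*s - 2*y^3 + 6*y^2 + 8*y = 64*s^2 - 248*s - 2*y^3 + y^2*(8 - 12*s) + y*(32*s^2 - 148*s + 134) + 220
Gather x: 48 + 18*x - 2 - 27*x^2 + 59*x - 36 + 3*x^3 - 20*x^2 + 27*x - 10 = 3*x^3 - 47*x^2 + 104*x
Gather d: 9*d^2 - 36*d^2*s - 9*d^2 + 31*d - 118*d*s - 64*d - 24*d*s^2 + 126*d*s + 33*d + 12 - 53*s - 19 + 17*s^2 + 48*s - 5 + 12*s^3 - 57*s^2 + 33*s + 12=-36*d^2*s + d*(-24*s^2 + 8*s) + 12*s^3 - 40*s^2 + 28*s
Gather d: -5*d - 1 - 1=-5*d - 2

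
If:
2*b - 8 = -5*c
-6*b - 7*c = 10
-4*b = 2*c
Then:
No Solution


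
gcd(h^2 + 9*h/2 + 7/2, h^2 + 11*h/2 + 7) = h + 7/2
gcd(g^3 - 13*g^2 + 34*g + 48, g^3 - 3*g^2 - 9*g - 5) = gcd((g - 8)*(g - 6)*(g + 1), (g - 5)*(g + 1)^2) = g + 1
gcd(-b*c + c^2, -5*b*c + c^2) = c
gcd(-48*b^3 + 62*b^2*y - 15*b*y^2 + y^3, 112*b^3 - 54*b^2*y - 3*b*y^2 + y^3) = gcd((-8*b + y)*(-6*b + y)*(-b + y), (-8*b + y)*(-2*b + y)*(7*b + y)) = -8*b + y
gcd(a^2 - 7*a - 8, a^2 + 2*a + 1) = a + 1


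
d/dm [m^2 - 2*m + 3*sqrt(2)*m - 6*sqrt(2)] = 2*m - 2 + 3*sqrt(2)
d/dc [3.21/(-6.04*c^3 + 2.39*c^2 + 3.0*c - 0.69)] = (58.1652*c^2 - 15.3438*c - 9.63)/(6.04*c^3 - 2.39*c^2 - 3.0*c + 0.69)^2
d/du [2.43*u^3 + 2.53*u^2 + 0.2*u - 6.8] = 7.29*u^2 + 5.06*u + 0.2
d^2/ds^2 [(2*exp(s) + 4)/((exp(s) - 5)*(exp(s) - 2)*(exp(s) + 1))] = 8*(exp(6*s) - 27*exp(4*s) + 47*exp(3*s) + 18*exp(2*s) + 117*exp(s) + 10)*exp(s)/(exp(9*s) - 18*exp(8*s) + 117*exp(7*s) - 294*exp(6*s) - 9*exp(5*s) + 1098*exp(4*s) - 753*exp(3*s) - 1530*exp(2*s) + 900*exp(s) + 1000)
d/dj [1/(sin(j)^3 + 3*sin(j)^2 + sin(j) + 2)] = (-6*sin(j) + 3*cos(j)^2 - 4)*cos(j)/(sin(j)^3 + 3*sin(j)^2 + sin(j) + 2)^2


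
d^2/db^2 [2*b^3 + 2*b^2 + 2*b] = 12*b + 4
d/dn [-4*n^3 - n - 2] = -12*n^2 - 1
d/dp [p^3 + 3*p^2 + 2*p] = 3*p^2 + 6*p + 2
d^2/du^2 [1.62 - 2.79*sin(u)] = 2.79*sin(u)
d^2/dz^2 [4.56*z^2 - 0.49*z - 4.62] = 9.12000000000000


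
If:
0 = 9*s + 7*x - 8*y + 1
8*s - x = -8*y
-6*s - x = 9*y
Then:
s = -17/433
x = -24/433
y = 14/433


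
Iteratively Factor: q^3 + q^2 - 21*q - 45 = (q + 3)*(q^2 - 2*q - 15) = (q - 5)*(q + 3)*(q + 3)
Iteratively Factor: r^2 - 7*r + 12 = (r - 3)*(r - 4)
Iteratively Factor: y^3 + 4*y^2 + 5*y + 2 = (y + 2)*(y^2 + 2*y + 1) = (y + 1)*(y + 2)*(y + 1)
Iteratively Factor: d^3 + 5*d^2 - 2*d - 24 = (d - 2)*(d^2 + 7*d + 12) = (d - 2)*(d + 4)*(d + 3)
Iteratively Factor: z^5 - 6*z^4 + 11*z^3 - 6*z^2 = (z - 3)*(z^4 - 3*z^3 + 2*z^2) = z*(z - 3)*(z^3 - 3*z^2 + 2*z) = z*(z - 3)*(z - 2)*(z^2 - z) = z^2*(z - 3)*(z - 2)*(z - 1)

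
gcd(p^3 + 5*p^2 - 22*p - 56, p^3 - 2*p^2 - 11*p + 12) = p - 4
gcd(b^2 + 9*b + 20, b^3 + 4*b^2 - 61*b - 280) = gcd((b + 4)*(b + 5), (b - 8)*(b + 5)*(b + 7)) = b + 5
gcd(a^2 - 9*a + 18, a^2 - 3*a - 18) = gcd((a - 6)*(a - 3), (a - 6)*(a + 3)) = a - 6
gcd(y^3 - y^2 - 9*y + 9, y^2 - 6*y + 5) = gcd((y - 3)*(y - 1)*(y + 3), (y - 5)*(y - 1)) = y - 1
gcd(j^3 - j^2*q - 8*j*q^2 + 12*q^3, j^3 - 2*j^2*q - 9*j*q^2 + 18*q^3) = -j^2 - j*q + 6*q^2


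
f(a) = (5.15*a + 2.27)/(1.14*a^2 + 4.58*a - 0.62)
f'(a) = (-2.28*a - 4.58)*(5.15*a + 2.27)/(1.14*a^2 + 4.58*a - 0.62)^2 + 5.15/(1.14*a^2 + 4.58*a - 0.62)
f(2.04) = 0.95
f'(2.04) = -0.27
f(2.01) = 0.96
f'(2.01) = -0.27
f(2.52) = 0.84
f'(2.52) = -0.19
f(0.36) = 3.51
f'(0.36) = -11.71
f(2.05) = 0.95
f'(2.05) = -0.27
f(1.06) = 1.40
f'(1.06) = -0.84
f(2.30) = 0.89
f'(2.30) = -0.22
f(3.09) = 0.74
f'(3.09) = -0.14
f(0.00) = -3.66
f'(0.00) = -35.35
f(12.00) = 0.29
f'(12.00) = -0.02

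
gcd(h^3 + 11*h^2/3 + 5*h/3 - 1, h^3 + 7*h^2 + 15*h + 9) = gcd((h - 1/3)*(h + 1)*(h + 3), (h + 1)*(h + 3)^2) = h^2 + 4*h + 3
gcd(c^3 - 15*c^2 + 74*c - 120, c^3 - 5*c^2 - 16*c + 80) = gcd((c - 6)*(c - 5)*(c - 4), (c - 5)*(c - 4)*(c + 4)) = c^2 - 9*c + 20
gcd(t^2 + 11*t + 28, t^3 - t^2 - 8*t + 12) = 1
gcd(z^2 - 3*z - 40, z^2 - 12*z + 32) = z - 8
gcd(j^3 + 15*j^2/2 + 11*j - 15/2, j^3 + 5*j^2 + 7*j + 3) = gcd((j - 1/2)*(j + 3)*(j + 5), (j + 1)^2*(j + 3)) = j + 3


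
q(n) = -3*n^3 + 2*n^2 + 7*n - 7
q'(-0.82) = -2.33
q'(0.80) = 4.44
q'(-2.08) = -40.26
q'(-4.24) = -171.76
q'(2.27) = -30.30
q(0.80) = -1.66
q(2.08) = -10.78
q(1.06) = -0.91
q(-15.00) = 10463.00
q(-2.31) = 24.48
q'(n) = -9*n^2 + 4*n + 7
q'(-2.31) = -50.26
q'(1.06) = 1.13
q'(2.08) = -23.62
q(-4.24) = 227.95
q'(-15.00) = -2078.00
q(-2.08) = 14.09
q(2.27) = -15.90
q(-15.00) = 10463.00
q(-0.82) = -9.74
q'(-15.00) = -2078.00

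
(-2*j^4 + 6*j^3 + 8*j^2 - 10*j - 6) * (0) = 0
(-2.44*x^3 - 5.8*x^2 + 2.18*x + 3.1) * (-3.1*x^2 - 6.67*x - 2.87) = 7.564*x^5 + 34.2548*x^4 + 38.9308*x^3 - 7.5046*x^2 - 26.9336*x - 8.897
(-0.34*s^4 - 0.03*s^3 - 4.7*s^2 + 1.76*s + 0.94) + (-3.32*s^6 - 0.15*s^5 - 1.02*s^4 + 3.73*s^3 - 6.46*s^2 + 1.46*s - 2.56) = -3.32*s^6 - 0.15*s^5 - 1.36*s^4 + 3.7*s^3 - 11.16*s^2 + 3.22*s - 1.62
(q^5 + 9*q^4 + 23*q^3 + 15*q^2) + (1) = q^5 + 9*q^4 + 23*q^3 + 15*q^2 + 1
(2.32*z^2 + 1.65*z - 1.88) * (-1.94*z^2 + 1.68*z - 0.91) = -4.5008*z^4 + 0.6966*z^3 + 4.308*z^2 - 4.6599*z + 1.7108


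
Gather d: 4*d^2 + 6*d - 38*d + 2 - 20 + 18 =4*d^2 - 32*d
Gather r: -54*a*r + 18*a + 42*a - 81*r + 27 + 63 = 60*a + r*(-54*a - 81) + 90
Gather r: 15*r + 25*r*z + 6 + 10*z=r*(25*z + 15) + 10*z + 6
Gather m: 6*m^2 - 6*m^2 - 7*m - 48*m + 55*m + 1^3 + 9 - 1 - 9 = 0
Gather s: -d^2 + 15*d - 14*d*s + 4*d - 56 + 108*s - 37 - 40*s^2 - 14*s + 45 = -d^2 + 19*d - 40*s^2 + s*(94 - 14*d) - 48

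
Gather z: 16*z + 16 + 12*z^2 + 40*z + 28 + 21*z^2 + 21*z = 33*z^2 + 77*z + 44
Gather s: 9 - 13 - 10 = -14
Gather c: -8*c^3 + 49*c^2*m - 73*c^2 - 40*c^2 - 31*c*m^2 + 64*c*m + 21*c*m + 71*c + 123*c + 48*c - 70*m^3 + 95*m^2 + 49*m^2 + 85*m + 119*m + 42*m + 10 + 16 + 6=-8*c^3 + c^2*(49*m - 113) + c*(-31*m^2 + 85*m + 242) - 70*m^3 + 144*m^2 + 246*m + 32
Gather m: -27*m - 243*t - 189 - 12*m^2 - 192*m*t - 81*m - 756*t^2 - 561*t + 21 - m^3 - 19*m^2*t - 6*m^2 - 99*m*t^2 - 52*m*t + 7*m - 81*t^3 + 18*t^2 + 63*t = -m^3 + m^2*(-19*t - 18) + m*(-99*t^2 - 244*t - 101) - 81*t^3 - 738*t^2 - 741*t - 168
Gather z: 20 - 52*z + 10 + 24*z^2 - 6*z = 24*z^2 - 58*z + 30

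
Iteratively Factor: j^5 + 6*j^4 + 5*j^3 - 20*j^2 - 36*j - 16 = (j - 2)*(j^4 + 8*j^3 + 21*j^2 + 22*j + 8) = (j - 2)*(j + 1)*(j^3 + 7*j^2 + 14*j + 8) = (j - 2)*(j + 1)*(j + 2)*(j^2 + 5*j + 4) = (j - 2)*(j + 1)^2*(j + 2)*(j + 4)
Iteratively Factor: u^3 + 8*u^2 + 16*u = (u + 4)*(u^2 + 4*u) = u*(u + 4)*(u + 4)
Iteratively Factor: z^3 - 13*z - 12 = (z + 1)*(z^2 - z - 12) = (z - 4)*(z + 1)*(z + 3)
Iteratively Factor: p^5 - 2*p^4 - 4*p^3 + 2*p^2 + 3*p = (p - 3)*(p^4 + p^3 - p^2 - p) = (p - 3)*(p - 1)*(p^3 + 2*p^2 + p) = (p - 3)*(p - 1)*(p + 1)*(p^2 + p) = p*(p - 3)*(p - 1)*(p + 1)*(p + 1)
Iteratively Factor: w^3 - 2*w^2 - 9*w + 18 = (w + 3)*(w^2 - 5*w + 6) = (w - 2)*(w + 3)*(w - 3)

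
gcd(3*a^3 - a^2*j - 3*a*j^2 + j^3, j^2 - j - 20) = 1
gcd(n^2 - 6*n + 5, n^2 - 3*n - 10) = n - 5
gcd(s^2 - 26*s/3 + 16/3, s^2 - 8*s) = s - 8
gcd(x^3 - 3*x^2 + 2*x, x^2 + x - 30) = 1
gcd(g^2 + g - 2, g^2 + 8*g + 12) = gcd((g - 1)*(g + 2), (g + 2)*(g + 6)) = g + 2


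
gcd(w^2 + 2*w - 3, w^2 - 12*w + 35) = 1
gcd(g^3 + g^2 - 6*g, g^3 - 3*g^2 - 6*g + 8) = 1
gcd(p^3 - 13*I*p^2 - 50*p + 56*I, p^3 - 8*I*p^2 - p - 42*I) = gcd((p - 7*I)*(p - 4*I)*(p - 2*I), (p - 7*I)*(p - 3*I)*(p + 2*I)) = p - 7*I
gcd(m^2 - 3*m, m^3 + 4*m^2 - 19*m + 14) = 1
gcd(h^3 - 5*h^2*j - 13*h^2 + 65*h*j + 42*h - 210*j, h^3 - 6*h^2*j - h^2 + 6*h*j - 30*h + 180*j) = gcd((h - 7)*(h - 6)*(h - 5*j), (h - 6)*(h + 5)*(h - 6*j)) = h - 6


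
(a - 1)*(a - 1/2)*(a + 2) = a^3 + a^2/2 - 5*a/2 + 1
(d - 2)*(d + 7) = d^2 + 5*d - 14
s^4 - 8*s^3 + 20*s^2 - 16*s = s*(s - 4)*(s - 2)^2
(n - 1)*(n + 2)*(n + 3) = n^3 + 4*n^2 + n - 6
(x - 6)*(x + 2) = x^2 - 4*x - 12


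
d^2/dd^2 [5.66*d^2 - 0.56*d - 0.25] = 11.3200000000000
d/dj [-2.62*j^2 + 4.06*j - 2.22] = 4.06 - 5.24*j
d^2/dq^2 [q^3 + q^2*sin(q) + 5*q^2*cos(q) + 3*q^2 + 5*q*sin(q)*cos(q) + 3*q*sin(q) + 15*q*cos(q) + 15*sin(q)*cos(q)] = -q^2*sin(q) - 5*q^2*cos(q) - 23*q*sin(q) - 10*q*sin(2*q) - 11*q*cos(q) + 6*q - 28*sin(q) - 30*sin(2*q) + 16*cos(q) + 10*cos(2*q) + 6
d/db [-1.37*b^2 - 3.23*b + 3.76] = -2.74*b - 3.23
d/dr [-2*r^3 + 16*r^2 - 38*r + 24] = -6*r^2 + 32*r - 38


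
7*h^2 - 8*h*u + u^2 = (-7*h + u)*(-h + u)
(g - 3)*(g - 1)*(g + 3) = g^3 - g^2 - 9*g + 9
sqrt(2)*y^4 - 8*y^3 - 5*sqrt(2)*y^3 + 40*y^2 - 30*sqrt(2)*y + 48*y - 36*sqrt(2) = (y - 6)*(y - 3*sqrt(2))*(y - sqrt(2))*(sqrt(2)*y + sqrt(2))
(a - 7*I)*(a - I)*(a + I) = a^3 - 7*I*a^2 + a - 7*I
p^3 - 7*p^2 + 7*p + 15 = (p - 5)*(p - 3)*(p + 1)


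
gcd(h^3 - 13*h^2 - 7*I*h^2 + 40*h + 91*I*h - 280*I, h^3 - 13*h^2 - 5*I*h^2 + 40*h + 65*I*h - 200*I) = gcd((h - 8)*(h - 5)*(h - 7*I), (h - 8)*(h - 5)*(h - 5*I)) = h^2 - 13*h + 40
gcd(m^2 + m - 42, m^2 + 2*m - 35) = m + 7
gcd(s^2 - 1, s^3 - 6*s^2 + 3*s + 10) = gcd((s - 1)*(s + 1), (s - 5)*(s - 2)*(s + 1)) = s + 1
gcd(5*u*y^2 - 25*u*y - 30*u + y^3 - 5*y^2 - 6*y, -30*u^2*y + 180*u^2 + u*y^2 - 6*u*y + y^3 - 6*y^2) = y - 6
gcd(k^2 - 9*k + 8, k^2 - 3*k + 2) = k - 1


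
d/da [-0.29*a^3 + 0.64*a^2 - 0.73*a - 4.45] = -0.87*a^2 + 1.28*a - 0.73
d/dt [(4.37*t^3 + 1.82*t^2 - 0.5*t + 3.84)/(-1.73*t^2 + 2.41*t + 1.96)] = (-7.5601*t^4 + 21.0634*t^3 + 29.2168*t^2 + 20.4208*t - 10.2344)/(2.9929*t^4 - 8.3386*t^3 - 0.9735*t^2 + 9.4472*t + 3.8416)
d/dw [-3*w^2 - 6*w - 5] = -6*w - 6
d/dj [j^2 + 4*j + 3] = 2*j + 4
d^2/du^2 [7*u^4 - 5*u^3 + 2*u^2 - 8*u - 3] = 84*u^2 - 30*u + 4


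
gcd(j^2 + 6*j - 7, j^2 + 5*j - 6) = j - 1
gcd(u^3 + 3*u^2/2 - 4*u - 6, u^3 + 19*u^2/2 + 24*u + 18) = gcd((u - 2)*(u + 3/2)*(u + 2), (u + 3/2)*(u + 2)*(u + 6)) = u^2 + 7*u/2 + 3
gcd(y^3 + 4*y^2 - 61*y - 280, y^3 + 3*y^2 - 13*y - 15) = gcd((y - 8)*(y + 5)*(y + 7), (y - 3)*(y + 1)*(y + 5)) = y + 5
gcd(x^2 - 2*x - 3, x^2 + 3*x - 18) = x - 3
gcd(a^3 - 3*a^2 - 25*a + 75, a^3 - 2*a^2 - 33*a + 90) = a^2 - 8*a + 15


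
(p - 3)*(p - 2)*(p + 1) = p^3 - 4*p^2 + p + 6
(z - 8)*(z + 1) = z^2 - 7*z - 8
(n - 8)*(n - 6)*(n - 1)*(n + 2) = n^4 - 13*n^3 + 32*n^2 + 76*n - 96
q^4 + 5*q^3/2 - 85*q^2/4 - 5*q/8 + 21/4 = (q - 7/2)*(q - 1/2)*(q + 1/2)*(q + 6)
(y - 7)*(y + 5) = y^2 - 2*y - 35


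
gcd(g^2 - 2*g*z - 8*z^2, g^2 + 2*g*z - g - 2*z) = g + 2*z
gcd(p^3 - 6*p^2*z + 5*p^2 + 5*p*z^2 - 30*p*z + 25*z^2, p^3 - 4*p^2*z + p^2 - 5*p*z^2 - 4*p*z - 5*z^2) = -p + 5*z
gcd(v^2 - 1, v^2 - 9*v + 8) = v - 1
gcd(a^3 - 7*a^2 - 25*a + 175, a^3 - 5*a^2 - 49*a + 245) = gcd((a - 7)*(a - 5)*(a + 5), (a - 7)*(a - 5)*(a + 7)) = a^2 - 12*a + 35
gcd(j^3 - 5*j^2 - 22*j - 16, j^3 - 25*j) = 1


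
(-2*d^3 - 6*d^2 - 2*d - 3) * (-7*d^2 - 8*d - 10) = 14*d^5 + 58*d^4 + 82*d^3 + 97*d^2 + 44*d + 30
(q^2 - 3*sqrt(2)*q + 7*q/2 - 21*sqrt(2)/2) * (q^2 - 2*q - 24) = q^4 - 3*sqrt(2)*q^3 + 3*q^3/2 - 31*q^2 - 9*sqrt(2)*q^2/2 - 84*q + 93*sqrt(2)*q + 252*sqrt(2)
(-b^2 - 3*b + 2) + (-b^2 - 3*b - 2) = -2*b^2 - 6*b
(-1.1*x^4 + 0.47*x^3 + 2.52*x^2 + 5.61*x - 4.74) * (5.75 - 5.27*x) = 5.797*x^5 - 8.8019*x^4 - 10.5779*x^3 - 15.0747*x^2 + 57.2373*x - 27.255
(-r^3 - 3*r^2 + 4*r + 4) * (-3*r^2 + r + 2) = 3*r^5 + 8*r^4 - 17*r^3 - 14*r^2 + 12*r + 8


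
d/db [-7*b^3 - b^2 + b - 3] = -21*b^2 - 2*b + 1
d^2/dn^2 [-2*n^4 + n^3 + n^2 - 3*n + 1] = -24*n^2 + 6*n + 2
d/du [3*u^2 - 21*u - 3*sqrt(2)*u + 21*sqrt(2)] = 6*u - 21 - 3*sqrt(2)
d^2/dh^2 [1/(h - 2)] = 2/(h - 2)^3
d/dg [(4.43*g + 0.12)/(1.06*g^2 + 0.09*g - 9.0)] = (4.6958*g^2 + 0.3987*g - (2.12*g + 0.09)*(4.43*g + 0.12) - 39.87)/(1.06*g^2 + 0.09*g - 9.0)^2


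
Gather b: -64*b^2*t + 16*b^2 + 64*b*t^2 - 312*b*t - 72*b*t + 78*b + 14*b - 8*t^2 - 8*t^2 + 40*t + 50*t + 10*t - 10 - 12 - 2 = b^2*(16 - 64*t) + b*(64*t^2 - 384*t + 92) - 16*t^2 + 100*t - 24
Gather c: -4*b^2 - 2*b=-4*b^2 - 2*b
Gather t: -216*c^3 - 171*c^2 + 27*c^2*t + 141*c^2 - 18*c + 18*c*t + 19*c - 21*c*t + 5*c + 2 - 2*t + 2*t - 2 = -216*c^3 - 30*c^2 + 6*c + t*(27*c^2 - 3*c)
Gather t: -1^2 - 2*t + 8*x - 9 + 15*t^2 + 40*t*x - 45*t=15*t^2 + t*(40*x - 47) + 8*x - 10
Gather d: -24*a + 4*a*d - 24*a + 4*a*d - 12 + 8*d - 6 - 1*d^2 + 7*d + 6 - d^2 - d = -48*a - 2*d^2 + d*(8*a + 14) - 12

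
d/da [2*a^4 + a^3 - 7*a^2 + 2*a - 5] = 8*a^3 + 3*a^2 - 14*a + 2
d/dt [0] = 0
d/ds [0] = 0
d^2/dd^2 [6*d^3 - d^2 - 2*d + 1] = 36*d - 2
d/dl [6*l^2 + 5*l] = 12*l + 5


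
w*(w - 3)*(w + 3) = w^3 - 9*w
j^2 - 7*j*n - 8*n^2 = (j - 8*n)*(j + n)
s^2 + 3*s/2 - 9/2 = (s - 3/2)*(s + 3)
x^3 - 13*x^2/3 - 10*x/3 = x*(x - 5)*(x + 2/3)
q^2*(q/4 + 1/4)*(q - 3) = q^4/4 - q^3/2 - 3*q^2/4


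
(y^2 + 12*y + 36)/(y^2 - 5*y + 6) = (y^2 + 12*y + 36)/(y^2 - 5*y + 6)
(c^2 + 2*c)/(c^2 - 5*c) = (c + 2)/(c - 5)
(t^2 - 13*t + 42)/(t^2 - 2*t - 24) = (t - 7)/(t + 4)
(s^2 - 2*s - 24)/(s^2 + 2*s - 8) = (s - 6)/(s - 2)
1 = 1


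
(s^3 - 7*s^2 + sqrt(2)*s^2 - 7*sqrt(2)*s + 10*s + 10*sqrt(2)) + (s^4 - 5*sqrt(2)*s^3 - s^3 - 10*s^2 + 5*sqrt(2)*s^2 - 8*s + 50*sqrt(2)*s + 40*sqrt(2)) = s^4 - 5*sqrt(2)*s^3 - 17*s^2 + 6*sqrt(2)*s^2 + 2*s + 43*sqrt(2)*s + 50*sqrt(2)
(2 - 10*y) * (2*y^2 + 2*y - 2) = -20*y^3 - 16*y^2 + 24*y - 4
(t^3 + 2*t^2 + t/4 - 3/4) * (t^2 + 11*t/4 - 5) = t^5 + 19*t^4/4 + 3*t^3/4 - 161*t^2/16 - 53*t/16 + 15/4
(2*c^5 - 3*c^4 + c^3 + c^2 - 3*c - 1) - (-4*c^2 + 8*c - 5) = 2*c^5 - 3*c^4 + c^3 + 5*c^2 - 11*c + 4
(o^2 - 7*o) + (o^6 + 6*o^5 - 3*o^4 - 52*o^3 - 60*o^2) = o^6 + 6*o^5 - 3*o^4 - 52*o^3 - 59*o^2 - 7*o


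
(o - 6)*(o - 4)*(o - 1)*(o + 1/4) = o^4 - 43*o^3/4 + 125*o^2/4 - 31*o/2 - 6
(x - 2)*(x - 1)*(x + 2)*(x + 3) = x^4 + 2*x^3 - 7*x^2 - 8*x + 12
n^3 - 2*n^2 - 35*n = n*(n - 7)*(n + 5)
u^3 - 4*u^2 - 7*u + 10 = (u - 5)*(u - 1)*(u + 2)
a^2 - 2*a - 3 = (a - 3)*(a + 1)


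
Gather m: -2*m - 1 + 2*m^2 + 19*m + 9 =2*m^2 + 17*m + 8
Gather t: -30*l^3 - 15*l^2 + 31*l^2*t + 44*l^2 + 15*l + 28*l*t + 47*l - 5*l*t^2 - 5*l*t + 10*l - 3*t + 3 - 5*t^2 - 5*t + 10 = -30*l^3 + 29*l^2 + 72*l + t^2*(-5*l - 5) + t*(31*l^2 + 23*l - 8) + 13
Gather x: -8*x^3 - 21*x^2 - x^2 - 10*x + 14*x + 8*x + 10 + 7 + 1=-8*x^3 - 22*x^2 + 12*x + 18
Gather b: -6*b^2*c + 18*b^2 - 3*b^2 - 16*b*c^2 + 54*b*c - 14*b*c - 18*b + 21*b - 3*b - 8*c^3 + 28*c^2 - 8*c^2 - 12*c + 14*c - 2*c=b^2*(15 - 6*c) + b*(-16*c^2 + 40*c) - 8*c^3 + 20*c^2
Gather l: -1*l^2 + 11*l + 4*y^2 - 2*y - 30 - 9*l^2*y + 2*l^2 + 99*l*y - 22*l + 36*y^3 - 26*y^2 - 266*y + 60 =l^2*(1 - 9*y) + l*(99*y - 11) + 36*y^3 - 22*y^2 - 268*y + 30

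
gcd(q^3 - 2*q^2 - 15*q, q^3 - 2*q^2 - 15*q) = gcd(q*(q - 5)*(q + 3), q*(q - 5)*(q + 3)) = q^3 - 2*q^2 - 15*q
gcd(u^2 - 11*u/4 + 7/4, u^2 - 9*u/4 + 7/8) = u - 7/4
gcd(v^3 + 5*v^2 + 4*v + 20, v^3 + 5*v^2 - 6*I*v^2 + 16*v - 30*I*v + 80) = v^2 + v*(5 + 2*I) + 10*I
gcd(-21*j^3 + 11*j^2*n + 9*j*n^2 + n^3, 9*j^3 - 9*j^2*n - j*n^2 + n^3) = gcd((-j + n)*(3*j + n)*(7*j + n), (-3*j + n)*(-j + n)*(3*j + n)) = 3*j^2 - 2*j*n - n^2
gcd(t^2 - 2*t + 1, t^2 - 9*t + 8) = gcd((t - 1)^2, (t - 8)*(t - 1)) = t - 1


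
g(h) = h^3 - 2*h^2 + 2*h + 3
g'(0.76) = 0.69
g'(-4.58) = 83.25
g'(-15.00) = 737.00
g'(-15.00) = 737.00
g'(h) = 3*h^2 - 4*h + 2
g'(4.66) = 48.51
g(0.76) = 3.80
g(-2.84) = -41.72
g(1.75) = 5.73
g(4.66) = 70.08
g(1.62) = 5.24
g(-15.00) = -3852.00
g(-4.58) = -144.18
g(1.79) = 5.91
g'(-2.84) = 37.56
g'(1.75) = 4.19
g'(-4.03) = 66.84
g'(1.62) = 3.39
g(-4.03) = -102.99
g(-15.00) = -3852.00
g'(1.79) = 4.45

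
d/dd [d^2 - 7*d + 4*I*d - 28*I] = 2*d - 7 + 4*I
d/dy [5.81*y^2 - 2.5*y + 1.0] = 11.62*y - 2.5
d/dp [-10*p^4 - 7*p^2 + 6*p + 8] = -40*p^3 - 14*p + 6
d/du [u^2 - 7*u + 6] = 2*u - 7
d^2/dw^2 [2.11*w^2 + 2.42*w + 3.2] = 4.22000000000000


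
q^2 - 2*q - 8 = (q - 4)*(q + 2)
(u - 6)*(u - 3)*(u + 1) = u^3 - 8*u^2 + 9*u + 18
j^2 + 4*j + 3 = (j + 1)*(j + 3)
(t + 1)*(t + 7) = t^2 + 8*t + 7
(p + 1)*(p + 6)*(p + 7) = p^3 + 14*p^2 + 55*p + 42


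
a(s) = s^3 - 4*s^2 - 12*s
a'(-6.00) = 144.00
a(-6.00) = -288.00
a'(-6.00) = 144.00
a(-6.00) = -288.00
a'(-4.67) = 90.79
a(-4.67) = -133.04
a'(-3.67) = 57.77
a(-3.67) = -59.27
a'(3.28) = -5.96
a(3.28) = -47.11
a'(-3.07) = 40.83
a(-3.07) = -29.79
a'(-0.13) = -10.91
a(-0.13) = 1.49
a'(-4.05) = 69.61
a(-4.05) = -83.44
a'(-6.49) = 166.28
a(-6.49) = -363.96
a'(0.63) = -15.85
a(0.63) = -8.90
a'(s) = 3*s^2 - 8*s - 12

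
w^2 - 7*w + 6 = (w - 6)*(w - 1)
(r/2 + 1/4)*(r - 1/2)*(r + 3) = r^3/2 + 3*r^2/2 - r/8 - 3/8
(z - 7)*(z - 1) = z^2 - 8*z + 7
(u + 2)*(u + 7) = u^2 + 9*u + 14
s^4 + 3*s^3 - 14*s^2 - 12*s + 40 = (s - 2)^2*(s + 2)*(s + 5)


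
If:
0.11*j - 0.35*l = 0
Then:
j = 3.18181818181818*l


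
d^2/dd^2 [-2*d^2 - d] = -4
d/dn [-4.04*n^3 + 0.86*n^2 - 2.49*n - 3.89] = -12.12*n^2 + 1.72*n - 2.49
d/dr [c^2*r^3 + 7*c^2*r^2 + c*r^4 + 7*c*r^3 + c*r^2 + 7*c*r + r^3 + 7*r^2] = 3*c^2*r^2 + 14*c^2*r + 4*c*r^3 + 21*c*r^2 + 2*c*r + 7*c + 3*r^2 + 14*r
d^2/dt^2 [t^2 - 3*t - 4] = 2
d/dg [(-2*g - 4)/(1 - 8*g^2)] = 2*(8*g^2 - 16*g*(g + 2) - 1)/(8*g^2 - 1)^2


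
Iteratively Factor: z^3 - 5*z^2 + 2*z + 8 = (z - 4)*(z^2 - z - 2) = (z - 4)*(z + 1)*(z - 2)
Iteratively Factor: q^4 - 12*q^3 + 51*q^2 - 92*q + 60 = (q - 5)*(q^3 - 7*q^2 + 16*q - 12) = (q - 5)*(q - 2)*(q^2 - 5*q + 6) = (q - 5)*(q - 3)*(q - 2)*(q - 2)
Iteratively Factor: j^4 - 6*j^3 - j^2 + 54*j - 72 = (j - 4)*(j^3 - 2*j^2 - 9*j + 18) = (j - 4)*(j - 2)*(j^2 - 9) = (j - 4)*(j - 2)*(j + 3)*(j - 3)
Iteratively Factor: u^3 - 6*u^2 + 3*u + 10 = (u - 2)*(u^2 - 4*u - 5) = (u - 2)*(u + 1)*(u - 5)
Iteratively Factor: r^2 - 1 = (r + 1)*(r - 1)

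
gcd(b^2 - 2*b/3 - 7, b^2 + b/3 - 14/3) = b + 7/3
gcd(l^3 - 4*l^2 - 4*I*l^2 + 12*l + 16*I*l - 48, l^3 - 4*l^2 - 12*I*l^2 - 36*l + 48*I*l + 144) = l^2 + l*(-4 - 6*I) + 24*I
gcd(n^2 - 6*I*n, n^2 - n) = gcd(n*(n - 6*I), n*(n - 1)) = n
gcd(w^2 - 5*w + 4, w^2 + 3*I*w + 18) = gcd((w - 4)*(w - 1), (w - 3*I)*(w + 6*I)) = 1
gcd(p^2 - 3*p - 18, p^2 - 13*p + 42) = p - 6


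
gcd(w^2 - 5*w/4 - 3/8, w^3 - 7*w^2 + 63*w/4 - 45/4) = w - 3/2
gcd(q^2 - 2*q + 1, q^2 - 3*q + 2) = q - 1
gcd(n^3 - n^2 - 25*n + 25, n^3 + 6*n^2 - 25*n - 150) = n^2 - 25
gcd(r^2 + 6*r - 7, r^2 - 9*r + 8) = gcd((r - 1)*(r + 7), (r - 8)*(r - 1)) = r - 1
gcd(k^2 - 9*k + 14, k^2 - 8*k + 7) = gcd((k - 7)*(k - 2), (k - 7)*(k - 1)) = k - 7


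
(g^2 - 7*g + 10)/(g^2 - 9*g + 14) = (g - 5)/(g - 7)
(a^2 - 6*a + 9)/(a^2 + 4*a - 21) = (a - 3)/(a + 7)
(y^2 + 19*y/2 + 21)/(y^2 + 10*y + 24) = (y + 7/2)/(y + 4)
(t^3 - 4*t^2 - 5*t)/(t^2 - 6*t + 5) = t*(t + 1)/(t - 1)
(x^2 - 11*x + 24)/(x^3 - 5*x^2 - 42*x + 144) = 1/(x + 6)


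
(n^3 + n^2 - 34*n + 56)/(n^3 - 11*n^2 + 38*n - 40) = (n + 7)/(n - 5)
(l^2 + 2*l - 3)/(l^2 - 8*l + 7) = (l + 3)/(l - 7)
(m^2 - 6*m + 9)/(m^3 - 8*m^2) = (m^2 - 6*m + 9)/(m^2*(m - 8))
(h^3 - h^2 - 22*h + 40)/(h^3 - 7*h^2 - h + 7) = (h^3 - h^2 - 22*h + 40)/(h^3 - 7*h^2 - h + 7)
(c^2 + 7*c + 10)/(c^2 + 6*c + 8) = (c + 5)/(c + 4)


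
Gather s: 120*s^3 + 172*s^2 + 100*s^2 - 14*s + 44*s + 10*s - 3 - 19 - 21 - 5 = 120*s^3 + 272*s^2 + 40*s - 48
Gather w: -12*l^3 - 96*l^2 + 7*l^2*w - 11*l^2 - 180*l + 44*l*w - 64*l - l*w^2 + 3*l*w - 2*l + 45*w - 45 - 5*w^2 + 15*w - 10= -12*l^3 - 107*l^2 - 246*l + w^2*(-l - 5) + w*(7*l^2 + 47*l + 60) - 55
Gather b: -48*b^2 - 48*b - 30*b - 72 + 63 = -48*b^2 - 78*b - 9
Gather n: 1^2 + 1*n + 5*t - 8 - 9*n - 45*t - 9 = -8*n - 40*t - 16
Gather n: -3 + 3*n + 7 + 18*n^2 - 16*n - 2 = 18*n^2 - 13*n + 2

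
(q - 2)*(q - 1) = q^2 - 3*q + 2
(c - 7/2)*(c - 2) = c^2 - 11*c/2 + 7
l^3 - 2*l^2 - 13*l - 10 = (l - 5)*(l + 1)*(l + 2)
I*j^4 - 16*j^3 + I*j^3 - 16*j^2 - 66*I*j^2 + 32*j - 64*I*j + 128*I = (j + 2)*(j + 8*I)^2*(I*j - I)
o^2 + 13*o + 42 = (o + 6)*(o + 7)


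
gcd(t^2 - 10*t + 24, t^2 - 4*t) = t - 4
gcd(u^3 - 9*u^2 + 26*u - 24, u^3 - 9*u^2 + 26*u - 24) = u^3 - 9*u^2 + 26*u - 24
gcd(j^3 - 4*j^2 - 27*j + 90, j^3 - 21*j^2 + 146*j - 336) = j - 6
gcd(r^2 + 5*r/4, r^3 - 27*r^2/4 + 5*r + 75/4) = r + 5/4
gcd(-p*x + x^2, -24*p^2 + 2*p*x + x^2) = 1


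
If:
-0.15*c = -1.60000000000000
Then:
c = 10.67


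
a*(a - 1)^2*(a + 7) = a^4 + 5*a^3 - 13*a^2 + 7*a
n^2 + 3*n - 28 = (n - 4)*(n + 7)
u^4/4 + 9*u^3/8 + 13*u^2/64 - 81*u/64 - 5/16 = (u/4 + 1)*(u - 1)*(u + 1/4)*(u + 5/4)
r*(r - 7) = r^2 - 7*r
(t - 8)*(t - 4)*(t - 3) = t^3 - 15*t^2 + 68*t - 96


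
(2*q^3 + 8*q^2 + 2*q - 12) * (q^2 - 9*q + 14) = 2*q^5 - 10*q^4 - 42*q^3 + 82*q^2 + 136*q - 168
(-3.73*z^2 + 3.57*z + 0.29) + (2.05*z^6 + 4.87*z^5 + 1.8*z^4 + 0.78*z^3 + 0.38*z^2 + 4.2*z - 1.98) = 2.05*z^6 + 4.87*z^5 + 1.8*z^4 + 0.78*z^3 - 3.35*z^2 + 7.77*z - 1.69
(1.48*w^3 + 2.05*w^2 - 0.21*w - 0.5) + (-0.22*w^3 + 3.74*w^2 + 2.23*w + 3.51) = 1.26*w^3 + 5.79*w^2 + 2.02*w + 3.01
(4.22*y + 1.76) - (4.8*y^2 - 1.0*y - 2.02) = -4.8*y^2 + 5.22*y + 3.78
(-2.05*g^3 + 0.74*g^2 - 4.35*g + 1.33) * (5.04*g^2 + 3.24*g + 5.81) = -10.332*g^5 - 2.9124*g^4 - 31.4369*g^3 - 3.0914*g^2 - 20.9643*g + 7.7273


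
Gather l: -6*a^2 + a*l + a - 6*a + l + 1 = -6*a^2 - 5*a + l*(a + 1) + 1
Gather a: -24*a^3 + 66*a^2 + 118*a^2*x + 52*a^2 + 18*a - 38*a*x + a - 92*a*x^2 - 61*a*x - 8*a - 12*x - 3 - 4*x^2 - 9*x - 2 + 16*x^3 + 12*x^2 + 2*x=-24*a^3 + a^2*(118*x + 118) + a*(-92*x^2 - 99*x + 11) + 16*x^3 + 8*x^2 - 19*x - 5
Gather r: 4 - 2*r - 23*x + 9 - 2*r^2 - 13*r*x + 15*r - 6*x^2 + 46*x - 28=-2*r^2 + r*(13 - 13*x) - 6*x^2 + 23*x - 15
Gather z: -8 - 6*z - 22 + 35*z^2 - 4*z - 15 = 35*z^2 - 10*z - 45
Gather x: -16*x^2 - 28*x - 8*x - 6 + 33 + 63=-16*x^2 - 36*x + 90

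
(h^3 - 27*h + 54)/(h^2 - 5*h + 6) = (h^2 + 3*h - 18)/(h - 2)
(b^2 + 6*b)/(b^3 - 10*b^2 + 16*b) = (b + 6)/(b^2 - 10*b + 16)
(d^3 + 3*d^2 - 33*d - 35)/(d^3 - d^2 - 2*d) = (d^2 + 2*d - 35)/(d*(d - 2))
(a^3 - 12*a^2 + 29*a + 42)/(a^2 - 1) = (a^2 - 13*a + 42)/(a - 1)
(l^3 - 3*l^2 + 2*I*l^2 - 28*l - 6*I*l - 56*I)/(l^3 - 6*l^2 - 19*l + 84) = (l + 2*I)/(l - 3)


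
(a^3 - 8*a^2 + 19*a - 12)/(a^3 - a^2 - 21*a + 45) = (a^2 - 5*a + 4)/(a^2 + 2*a - 15)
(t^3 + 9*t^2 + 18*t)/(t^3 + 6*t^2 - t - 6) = t*(t + 3)/(t^2 - 1)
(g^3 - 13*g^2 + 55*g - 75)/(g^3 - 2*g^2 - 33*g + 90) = (g - 5)/(g + 6)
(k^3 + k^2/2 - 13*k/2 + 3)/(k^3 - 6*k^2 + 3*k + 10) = (2*k^2 + 5*k - 3)/(2*(k^2 - 4*k - 5))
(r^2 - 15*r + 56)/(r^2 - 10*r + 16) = (r - 7)/(r - 2)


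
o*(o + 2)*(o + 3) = o^3 + 5*o^2 + 6*o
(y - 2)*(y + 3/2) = y^2 - y/2 - 3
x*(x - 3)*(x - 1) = x^3 - 4*x^2 + 3*x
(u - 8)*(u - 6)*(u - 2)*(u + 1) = u^4 - 15*u^3 + 60*u^2 - 20*u - 96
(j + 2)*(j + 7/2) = j^2 + 11*j/2 + 7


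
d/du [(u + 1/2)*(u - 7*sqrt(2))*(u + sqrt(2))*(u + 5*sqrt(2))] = 4*u^3 - 3*sqrt(2)*u^2 + 3*u^2/2 - 148*u - sqrt(2)*u - 70*sqrt(2) - 37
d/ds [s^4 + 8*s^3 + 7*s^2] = 2*s*(2*s^2 + 12*s + 7)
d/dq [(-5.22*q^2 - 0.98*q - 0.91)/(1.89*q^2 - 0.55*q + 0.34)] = (4.7232*q^2 - 0.1098*q - 0.8337)/(3.5721*q^4 - 2.079*q^3 + 1.5877*q^2 - 0.374*q + 0.1156)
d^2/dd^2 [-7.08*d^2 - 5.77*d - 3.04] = -14.1600000000000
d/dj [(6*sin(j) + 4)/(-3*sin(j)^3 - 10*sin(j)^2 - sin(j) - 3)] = 2*(18*sin(j)^3 + 48*sin(j)^2 + 40*sin(j) - 7)*cos(j)/(3*sin(j)^3 + 10*sin(j)^2 + sin(j) + 3)^2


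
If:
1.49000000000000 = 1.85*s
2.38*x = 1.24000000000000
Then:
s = 0.81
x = 0.52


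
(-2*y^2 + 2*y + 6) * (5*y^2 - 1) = -10*y^4 + 10*y^3 + 32*y^2 - 2*y - 6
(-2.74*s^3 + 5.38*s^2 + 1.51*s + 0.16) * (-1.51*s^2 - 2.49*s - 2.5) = 4.1374*s^5 - 1.3012*s^4 - 8.8263*s^3 - 17.4515*s^2 - 4.1734*s - 0.4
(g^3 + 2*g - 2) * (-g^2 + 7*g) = -g^5 + 7*g^4 - 2*g^3 + 16*g^2 - 14*g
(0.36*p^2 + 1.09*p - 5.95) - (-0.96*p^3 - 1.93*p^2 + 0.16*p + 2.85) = 0.96*p^3 + 2.29*p^2 + 0.93*p - 8.8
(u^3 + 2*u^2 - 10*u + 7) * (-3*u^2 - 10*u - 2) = -3*u^5 - 16*u^4 + 8*u^3 + 75*u^2 - 50*u - 14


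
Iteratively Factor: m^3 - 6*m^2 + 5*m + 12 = (m + 1)*(m^2 - 7*m + 12) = (m - 3)*(m + 1)*(m - 4)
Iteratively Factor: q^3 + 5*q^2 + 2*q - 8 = (q + 2)*(q^2 + 3*q - 4) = (q - 1)*(q + 2)*(q + 4)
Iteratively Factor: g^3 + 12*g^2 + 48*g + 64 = (g + 4)*(g^2 + 8*g + 16) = (g + 4)^2*(g + 4)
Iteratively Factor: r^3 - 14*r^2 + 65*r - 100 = (r - 5)*(r^2 - 9*r + 20) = (r - 5)^2*(r - 4)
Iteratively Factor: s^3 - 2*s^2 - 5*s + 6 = (s + 2)*(s^2 - 4*s + 3) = (s - 1)*(s + 2)*(s - 3)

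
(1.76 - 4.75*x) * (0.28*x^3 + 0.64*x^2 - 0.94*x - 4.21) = -1.33*x^4 - 2.5472*x^3 + 5.5914*x^2 + 18.3431*x - 7.4096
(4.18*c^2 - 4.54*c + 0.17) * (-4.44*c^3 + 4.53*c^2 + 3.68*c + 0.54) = -18.5592*c^5 + 39.093*c^4 - 5.9386*c^3 - 13.6799*c^2 - 1.826*c + 0.0918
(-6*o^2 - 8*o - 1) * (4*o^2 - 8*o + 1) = -24*o^4 + 16*o^3 + 54*o^2 - 1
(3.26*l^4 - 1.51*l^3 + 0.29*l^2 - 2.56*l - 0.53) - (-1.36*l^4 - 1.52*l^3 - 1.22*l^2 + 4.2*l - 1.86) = 4.62*l^4 + 0.01*l^3 + 1.51*l^2 - 6.76*l + 1.33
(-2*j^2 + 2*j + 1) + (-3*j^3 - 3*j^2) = -3*j^3 - 5*j^2 + 2*j + 1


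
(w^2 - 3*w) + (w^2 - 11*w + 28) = 2*w^2 - 14*w + 28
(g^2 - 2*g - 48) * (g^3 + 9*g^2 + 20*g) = g^5 + 7*g^4 - 46*g^3 - 472*g^2 - 960*g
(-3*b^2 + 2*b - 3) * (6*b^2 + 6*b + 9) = -18*b^4 - 6*b^3 - 33*b^2 - 27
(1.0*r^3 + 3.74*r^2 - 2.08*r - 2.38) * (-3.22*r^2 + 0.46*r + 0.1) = -3.22*r^5 - 11.5828*r^4 + 8.518*r^3 + 7.0808*r^2 - 1.3028*r - 0.238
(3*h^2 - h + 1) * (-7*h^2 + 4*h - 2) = -21*h^4 + 19*h^3 - 17*h^2 + 6*h - 2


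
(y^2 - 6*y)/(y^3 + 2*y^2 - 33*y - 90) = y/(y^2 + 8*y + 15)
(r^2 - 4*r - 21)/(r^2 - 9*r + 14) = (r + 3)/(r - 2)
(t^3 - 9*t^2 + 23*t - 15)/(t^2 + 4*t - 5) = (t^2 - 8*t + 15)/(t + 5)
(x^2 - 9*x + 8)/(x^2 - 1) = (x - 8)/(x + 1)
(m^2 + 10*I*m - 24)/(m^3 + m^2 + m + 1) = (m^2 + 10*I*m - 24)/(m^3 + m^2 + m + 1)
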